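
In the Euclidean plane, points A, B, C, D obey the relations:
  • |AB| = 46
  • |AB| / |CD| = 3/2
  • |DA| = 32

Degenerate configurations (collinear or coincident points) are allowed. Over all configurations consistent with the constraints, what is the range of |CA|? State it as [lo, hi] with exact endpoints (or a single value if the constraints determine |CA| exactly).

|CA| ∈ [4/3, 188/3]  (≈ [1.3333, 62.6667])

|AB| ∈ {46}
|AD| ∈ {32}
|CD| ∈ {92/3}
|BD| ∈ [14, 78]
|AC| ∈ [4/3, 188/3]
|BC| ∈ [0, 326/3]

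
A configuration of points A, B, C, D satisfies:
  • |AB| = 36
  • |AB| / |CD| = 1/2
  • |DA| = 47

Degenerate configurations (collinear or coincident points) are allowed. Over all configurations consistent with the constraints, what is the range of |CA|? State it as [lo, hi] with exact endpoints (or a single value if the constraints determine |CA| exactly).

|CA| ∈ [25, 119]  (≈ [25.0000, 119.0000])

|AB| ∈ {36}
|AD| ∈ {47}
|CD| ∈ {72}
|BD| ∈ [11, 83]
|AC| ∈ [25, 119]
|BC| ∈ [0, 155]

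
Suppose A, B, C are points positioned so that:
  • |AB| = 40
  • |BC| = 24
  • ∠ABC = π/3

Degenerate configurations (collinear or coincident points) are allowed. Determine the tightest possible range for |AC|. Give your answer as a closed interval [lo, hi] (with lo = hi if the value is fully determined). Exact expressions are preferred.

|AB| ∈ {40}
|BC| ∈ {24}
|AC| ∈ {8·√(19)}

|AC| = 8·√(19)  (≈ 34.8712)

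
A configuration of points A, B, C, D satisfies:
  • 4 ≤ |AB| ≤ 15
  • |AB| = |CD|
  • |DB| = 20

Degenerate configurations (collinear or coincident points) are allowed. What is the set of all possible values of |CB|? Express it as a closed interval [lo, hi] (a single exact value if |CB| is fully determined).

|CB| ∈ [5, 35]  (≈ [5.0000, 35.0000])

|AB| ∈ [4, 15]
|BD| ∈ {20}
|CD| ∈ [4, 15]
|AD| ∈ [5, 35]
|BC| ∈ [5, 35]
|AC| ∈ [0, 50]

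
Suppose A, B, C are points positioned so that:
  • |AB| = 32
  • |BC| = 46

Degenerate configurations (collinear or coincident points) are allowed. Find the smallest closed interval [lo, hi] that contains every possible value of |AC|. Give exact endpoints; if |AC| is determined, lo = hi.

|AB| ∈ {32}
|BC| ∈ {46}
|AC| ∈ [14, 78]

|AC| ∈ [14, 78]  (≈ [14.0000, 78.0000])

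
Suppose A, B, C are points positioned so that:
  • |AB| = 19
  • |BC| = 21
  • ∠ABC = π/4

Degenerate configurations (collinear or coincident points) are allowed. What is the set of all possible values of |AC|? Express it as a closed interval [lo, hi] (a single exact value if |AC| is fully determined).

|AB| ∈ {19}
|BC| ∈ {21}
|AC| ∈ {√(802 - 399·√(2))}

|AC| = √(802 - 399·√(2))  (≈ 15.4185)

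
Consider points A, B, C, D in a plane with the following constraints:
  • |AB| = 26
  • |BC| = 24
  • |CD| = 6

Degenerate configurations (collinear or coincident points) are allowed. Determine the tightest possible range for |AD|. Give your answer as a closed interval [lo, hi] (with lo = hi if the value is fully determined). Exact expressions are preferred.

|AB| ∈ {26}
|BC| ∈ {24}
|CD| ∈ {6}
|AC| ∈ [2, 50]
|BD| ∈ [18, 30]
|AD| ∈ [0, 56]

|AD| ∈ [0, 56]  (≈ [0.0000, 56.0000])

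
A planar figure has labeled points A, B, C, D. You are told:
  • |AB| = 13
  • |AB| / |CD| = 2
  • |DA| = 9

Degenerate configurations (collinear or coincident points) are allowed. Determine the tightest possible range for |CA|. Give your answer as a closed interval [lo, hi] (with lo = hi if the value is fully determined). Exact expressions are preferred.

|AB| ∈ {13}
|AD| ∈ {9}
|CD| ∈ {13/2}
|BD| ∈ [4, 22]
|AC| ∈ [5/2, 31/2]
|BC| ∈ [0, 57/2]

|CA| ∈ [5/2, 31/2]  (≈ [2.5000, 15.5000])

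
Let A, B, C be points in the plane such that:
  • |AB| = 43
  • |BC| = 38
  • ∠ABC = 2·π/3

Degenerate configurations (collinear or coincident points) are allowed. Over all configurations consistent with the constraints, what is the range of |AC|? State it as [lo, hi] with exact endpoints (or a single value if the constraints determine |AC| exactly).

|AC| = √(4927)  (≈ 70.1926)

|AB| ∈ {43}
|BC| ∈ {38}
|AC| ∈ {√(4927)}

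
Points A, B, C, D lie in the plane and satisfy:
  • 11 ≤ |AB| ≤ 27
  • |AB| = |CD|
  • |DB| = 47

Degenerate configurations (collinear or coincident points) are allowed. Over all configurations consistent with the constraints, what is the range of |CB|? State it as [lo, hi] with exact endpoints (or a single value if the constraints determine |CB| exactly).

|AB| ∈ [11, 27]
|BD| ∈ {47}
|CD| ∈ [11, 27]
|AD| ∈ [20, 74]
|BC| ∈ [20, 74]
|AC| ∈ [0, 101]

|CB| ∈ [20, 74]  (≈ [20.0000, 74.0000])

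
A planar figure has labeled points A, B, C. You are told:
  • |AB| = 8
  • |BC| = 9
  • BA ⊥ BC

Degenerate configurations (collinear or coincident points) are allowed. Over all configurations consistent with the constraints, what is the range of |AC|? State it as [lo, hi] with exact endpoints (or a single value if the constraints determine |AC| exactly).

|AC| = √(145)  (≈ 12.0416)

|AB| ∈ {8}
|BC| ∈ {9}
|AC| ∈ {√(145)}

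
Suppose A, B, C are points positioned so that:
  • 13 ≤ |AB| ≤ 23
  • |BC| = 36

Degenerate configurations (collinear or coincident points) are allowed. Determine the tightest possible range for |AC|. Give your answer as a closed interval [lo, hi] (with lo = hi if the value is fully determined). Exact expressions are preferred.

|AB| ∈ [13, 23]
|BC| ∈ {36}
|AC| ∈ [13, 59]

|AC| ∈ [13, 59]  (≈ [13.0000, 59.0000])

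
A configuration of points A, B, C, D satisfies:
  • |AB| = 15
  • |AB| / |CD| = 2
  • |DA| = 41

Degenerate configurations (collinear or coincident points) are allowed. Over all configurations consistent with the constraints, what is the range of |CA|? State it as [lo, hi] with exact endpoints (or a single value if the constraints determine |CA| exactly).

|CA| ∈ [67/2, 97/2]  (≈ [33.5000, 48.5000])

|AB| ∈ {15}
|AD| ∈ {41}
|CD| ∈ {15/2}
|BD| ∈ [26, 56]
|AC| ∈ [67/2, 97/2]
|BC| ∈ [37/2, 127/2]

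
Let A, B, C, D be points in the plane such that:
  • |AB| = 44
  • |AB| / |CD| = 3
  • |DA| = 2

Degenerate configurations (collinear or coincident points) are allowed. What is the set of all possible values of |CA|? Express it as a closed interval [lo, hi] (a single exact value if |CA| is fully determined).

|AB| ∈ {44}
|AD| ∈ {2}
|CD| ∈ {44/3}
|BD| ∈ [42, 46]
|AC| ∈ [38/3, 50/3]
|BC| ∈ [82/3, 182/3]

|CA| ∈ [38/3, 50/3]  (≈ [12.6667, 16.6667])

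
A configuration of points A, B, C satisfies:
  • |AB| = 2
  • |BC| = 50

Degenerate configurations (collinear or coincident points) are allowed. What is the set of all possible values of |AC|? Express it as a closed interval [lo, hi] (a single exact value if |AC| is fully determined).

|AB| ∈ {2}
|BC| ∈ {50}
|AC| ∈ [48, 52]

|AC| ∈ [48, 52]  (≈ [48.0000, 52.0000])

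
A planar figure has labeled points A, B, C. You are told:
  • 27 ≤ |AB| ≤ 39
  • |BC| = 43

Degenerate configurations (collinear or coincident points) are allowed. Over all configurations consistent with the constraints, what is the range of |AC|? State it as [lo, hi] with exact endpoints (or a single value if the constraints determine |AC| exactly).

|AB| ∈ [27, 39]
|BC| ∈ {43}
|AC| ∈ [4, 82]

|AC| ∈ [4, 82]  (≈ [4.0000, 82.0000])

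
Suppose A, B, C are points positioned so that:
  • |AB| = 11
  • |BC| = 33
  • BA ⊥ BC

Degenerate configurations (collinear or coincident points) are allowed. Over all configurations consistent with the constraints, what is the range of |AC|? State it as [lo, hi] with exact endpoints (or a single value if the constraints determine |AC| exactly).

|AC| = 11·√(10)  (≈ 34.7851)

|AB| ∈ {11}
|BC| ∈ {33}
|AC| ∈ {11·√(10)}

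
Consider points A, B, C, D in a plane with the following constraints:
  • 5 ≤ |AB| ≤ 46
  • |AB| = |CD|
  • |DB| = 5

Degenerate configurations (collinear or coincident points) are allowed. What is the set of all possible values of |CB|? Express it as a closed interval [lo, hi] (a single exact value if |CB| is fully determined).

|AB| ∈ [5, 46]
|BD| ∈ {5}
|CD| ∈ [5, 46]
|AD| ∈ [0, 51]
|BC| ∈ [0, 51]
|AC| ∈ [0, 97]

|CB| ∈ [0, 51]  (≈ [0.0000, 51.0000])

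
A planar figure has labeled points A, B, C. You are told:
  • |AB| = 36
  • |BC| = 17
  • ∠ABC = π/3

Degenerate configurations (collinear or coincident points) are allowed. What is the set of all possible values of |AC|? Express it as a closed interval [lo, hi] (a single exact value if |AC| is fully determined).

|AC| = √(973)  (≈ 31.1929)

|AB| ∈ {36}
|BC| ∈ {17}
|AC| ∈ {√(973)}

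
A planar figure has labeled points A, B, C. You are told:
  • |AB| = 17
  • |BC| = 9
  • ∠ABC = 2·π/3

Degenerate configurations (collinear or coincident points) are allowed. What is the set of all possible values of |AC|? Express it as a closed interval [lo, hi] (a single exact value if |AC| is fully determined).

|AB| ∈ {17}
|BC| ∈ {9}
|AC| ∈ {√(523)}

|AC| = √(523)  (≈ 22.8692)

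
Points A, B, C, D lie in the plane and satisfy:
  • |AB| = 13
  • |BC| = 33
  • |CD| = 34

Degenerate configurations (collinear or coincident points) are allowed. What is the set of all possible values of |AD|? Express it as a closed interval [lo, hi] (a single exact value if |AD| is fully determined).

|AB| ∈ {13}
|BC| ∈ {33}
|CD| ∈ {34}
|AC| ∈ [20, 46]
|BD| ∈ [1, 67]
|AD| ∈ [0, 80]

|AD| ∈ [0, 80]  (≈ [0.0000, 80.0000])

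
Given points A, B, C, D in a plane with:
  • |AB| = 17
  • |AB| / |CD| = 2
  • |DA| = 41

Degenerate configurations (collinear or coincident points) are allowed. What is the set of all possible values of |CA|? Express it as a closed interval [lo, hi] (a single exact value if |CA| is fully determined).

|AB| ∈ {17}
|AD| ∈ {41}
|CD| ∈ {17/2}
|BD| ∈ [24, 58]
|AC| ∈ [65/2, 99/2]
|BC| ∈ [31/2, 133/2]

|CA| ∈ [65/2, 99/2]  (≈ [32.5000, 49.5000])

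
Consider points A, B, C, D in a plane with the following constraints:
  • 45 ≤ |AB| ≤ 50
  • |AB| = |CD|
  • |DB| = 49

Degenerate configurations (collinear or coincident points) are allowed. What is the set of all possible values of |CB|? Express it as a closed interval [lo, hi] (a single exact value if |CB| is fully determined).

|CB| ∈ [0, 99]  (≈ [0.0000, 99.0000])

|AB| ∈ [45, 50]
|BD| ∈ {49}
|CD| ∈ [45, 50]
|AD| ∈ [0, 99]
|BC| ∈ [0, 99]
|AC| ∈ [0, 149]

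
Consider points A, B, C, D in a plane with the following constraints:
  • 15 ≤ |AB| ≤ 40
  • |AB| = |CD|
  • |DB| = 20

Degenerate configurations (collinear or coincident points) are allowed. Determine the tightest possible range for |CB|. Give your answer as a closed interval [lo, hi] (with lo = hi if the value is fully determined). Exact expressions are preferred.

|CB| ∈ [0, 60]  (≈ [0.0000, 60.0000])

|AB| ∈ [15, 40]
|BD| ∈ {20}
|CD| ∈ [15, 40]
|AD| ∈ [0, 60]
|BC| ∈ [0, 60]
|AC| ∈ [0, 100]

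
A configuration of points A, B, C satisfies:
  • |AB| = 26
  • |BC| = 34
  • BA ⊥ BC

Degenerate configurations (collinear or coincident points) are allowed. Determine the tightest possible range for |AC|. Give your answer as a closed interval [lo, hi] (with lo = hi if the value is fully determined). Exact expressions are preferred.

|AC| = 2·√(458)  (≈ 42.8019)

|AB| ∈ {26}
|BC| ∈ {34}
|AC| ∈ {2·√(458)}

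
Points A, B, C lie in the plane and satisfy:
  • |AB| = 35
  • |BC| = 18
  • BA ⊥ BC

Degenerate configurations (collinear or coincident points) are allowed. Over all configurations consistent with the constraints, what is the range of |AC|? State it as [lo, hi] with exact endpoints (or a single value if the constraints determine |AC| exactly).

|AB| ∈ {35}
|BC| ∈ {18}
|AC| ∈ {√(1549)}

|AC| = √(1549)  (≈ 39.3573)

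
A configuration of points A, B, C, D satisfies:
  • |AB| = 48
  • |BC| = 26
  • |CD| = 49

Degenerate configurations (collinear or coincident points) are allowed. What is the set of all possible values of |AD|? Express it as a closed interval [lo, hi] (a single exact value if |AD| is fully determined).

|AB| ∈ {48}
|BC| ∈ {26}
|CD| ∈ {49}
|AC| ∈ [22, 74]
|BD| ∈ [23, 75]
|AD| ∈ [0, 123]

|AD| ∈ [0, 123]  (≈ [0.0000, 123.0000])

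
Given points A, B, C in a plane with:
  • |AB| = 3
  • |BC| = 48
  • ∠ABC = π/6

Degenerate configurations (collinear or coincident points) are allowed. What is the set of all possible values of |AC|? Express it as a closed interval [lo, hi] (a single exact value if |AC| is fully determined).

|AC| = 3·√(257 - 16·√(3))  (≈ 45.4267)

|AB| ∈ {3}
|BC| ∈ {48}
|AC| ∈ {3·√(257 - 16·√(3))}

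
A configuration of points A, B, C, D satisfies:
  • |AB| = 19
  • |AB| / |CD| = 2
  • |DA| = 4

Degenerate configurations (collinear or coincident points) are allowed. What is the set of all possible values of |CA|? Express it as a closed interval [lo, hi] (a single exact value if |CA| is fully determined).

|AB| ∈ {19}
|AD| ∈ {4}
|CD| ∈ {19/2}
|BD| ∈ [15, 23]
|AC| ∈ [11/2, 27/2]
|BC| ∈ [11/2, 65/2]

|CA| ∈ [11/2, 27/2]  (≈ [5.5000, 13.5000])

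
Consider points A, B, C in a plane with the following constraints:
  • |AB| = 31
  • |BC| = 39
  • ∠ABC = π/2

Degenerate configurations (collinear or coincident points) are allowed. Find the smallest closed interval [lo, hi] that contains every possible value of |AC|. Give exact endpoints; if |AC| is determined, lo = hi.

|AC| = √(2482)  (≈ 49.8197)

|AB| ∈ {31}
|BC| ∈ {39}
|AC| ∈ {√(2482)}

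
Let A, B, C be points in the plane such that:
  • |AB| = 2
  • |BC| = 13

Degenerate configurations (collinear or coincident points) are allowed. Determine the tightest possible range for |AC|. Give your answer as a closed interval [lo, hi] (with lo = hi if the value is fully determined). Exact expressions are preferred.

|AC| ∈ [11, 15]  (≈ [11.0000, 15.0000])

|AB| ∈ {2}
|BC| ∈ {13}
|AC| ∈ [11, 15]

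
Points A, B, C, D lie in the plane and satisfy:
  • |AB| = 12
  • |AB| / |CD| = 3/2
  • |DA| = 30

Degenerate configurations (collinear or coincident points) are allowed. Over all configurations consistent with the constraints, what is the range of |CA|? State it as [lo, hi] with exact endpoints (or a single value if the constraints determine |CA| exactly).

|AB| ∈ {12}
|AD| ∈ {30}
|CD| ∈ {8}
|BD| ∈ [18, 42]
|AC| ∈ [22, 38]
|BC| ∈ [10, 50]

|CA| ∈ [22, 38]  (≈ [22.0000, 38.0000])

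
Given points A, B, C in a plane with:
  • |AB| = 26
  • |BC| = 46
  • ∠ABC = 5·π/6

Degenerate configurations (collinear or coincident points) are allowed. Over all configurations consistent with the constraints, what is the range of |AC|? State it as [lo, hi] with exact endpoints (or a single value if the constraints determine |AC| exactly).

|AC| = 2·√(299·√(3) + 698)  (≈ 69.7390)

|AB| ∈ {26}
|BC| ∈ {46}
|AC| ∈ {2·√(299·√(3) + 698)}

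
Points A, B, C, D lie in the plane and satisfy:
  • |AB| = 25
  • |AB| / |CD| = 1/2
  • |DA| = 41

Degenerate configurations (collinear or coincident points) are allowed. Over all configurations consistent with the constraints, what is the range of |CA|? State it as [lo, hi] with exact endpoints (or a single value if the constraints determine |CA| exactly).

|AB| ∈ {25}
|AD| ∈ {41}
|CD| ∈ {50}
|BD| ∈ [16, 66]
|AC| ∈ [9, 91]
|BC| ∈ [0, 116]

|CA| ∈ [9, 91]  (≈ [9.0000, 91.0000])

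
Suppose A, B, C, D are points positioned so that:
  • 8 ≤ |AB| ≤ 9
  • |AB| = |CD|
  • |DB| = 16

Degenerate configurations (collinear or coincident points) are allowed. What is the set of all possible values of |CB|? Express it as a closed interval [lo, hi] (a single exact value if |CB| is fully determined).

|CB| ∈ [7, 25]  (≈ [7.0000, 25.0000])

|AB| ∈ [8, 9]
|BD| ∈ {16}
|CD| ∈ [8, 9]
|AD| ∈ [7, 25]
|BC| ∈ [7, 25]
|AC| ∈ [0, 34]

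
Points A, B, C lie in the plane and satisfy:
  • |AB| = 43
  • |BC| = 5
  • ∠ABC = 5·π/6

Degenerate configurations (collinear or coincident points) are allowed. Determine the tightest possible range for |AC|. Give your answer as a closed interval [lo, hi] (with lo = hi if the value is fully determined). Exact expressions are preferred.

|AC| = √(215·√(3) + 1874)  (≈ 47.3961)

|AB| ∈ {43}
|BC| ∈ {5}
|AC| ∈ {√(215·√(3) + 1874)}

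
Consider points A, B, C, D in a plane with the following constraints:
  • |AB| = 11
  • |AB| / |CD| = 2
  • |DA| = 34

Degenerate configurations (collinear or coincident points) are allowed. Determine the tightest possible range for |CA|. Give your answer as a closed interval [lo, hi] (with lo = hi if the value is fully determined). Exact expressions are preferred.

|AB| ∈ {11}
|AD| ∈ {34}
|CD| ∈ {11/2}
|BD| ∈ [23, 45]
|AC| ∈ [57/2, 79/2]
|BC| ∈ [35/2, 101/2]

|CA| ∈ [57/2, 79/2]  (≈ [28.5000, 39.5000])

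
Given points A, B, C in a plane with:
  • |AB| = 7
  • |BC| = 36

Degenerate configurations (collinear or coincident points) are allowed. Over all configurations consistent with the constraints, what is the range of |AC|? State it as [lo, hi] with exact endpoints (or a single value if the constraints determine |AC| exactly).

|AB| ∈ {7}
|BC| ∈ {36}
|AC| ∈ [29, 43]

|AC| ∈ [29, 43]  (≈ [29.0000, 43.0000])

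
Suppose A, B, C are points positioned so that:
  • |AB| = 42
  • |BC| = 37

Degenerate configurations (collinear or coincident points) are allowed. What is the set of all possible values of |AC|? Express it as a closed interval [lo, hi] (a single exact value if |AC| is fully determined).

|AB| ∈ {42}
|BC| ∈ {37}
|AC| ∈ [5, 79]

|AC| ∈ [5, 79]  (≈ [5.0000, 79.0000])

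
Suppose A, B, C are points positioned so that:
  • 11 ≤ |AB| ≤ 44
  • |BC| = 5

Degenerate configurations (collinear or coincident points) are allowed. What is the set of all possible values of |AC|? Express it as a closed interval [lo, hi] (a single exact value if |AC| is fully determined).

|AC| ∈ [6, 49]  (≈ [6.0000, 49.0000])

|AB| ∈ [11, 44]
|BC| ∈ {5}
|AC| ∈ [6, 49]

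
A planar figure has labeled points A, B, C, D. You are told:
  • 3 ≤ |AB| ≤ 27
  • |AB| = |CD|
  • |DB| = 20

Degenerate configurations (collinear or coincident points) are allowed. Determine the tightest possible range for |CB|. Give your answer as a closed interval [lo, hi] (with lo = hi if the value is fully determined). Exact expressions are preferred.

|AB| ∈ [3, 27]
|BD| ∈ {20}
|CD| ∈ [3, 27]
|AD| ∈ [0, 47]
|BC| ∈ [0, 47]
|AC| ∈ [0, 74]

|CB| ∈ [0, 47]  (≈ [0.0000, 47.0000])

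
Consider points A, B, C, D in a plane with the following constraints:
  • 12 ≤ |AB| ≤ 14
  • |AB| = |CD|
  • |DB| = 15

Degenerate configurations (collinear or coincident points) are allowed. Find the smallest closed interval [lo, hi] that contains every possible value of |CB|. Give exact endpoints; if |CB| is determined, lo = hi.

|CB| ∈ [1, 29]  (≈ [1.0000, 29.0000])

|AB| ∈ [12, 14]
|BD| ∈ {15}
|CD| ∈ [12, 14]
|AD| ∈ [1, 29]
|BC| ∈ [1, 29]
|AC| ∈ [0, 43]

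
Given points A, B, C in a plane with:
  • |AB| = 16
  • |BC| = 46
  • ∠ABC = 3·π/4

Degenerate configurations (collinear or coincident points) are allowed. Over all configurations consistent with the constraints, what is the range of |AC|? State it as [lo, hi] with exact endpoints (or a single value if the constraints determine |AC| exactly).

|AB| ∈ {16}
|BC| ∈ {46}
|AC| ∈ {2·√(184·√(2) + 593)}

|AC| = 2·√(184·√(2) + 593)  (≈ 58.4197)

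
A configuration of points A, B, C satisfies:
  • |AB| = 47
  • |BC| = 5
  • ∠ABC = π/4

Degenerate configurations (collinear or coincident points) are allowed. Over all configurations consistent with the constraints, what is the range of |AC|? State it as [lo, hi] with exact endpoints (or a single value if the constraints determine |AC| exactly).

|AB| ∈ {47}
|BC| ∈ {5}
|AC| ∈ {√(2234 - 235·√(2))}

|AC| = √(2234 - 235·√(2))  (≈ 43.6080)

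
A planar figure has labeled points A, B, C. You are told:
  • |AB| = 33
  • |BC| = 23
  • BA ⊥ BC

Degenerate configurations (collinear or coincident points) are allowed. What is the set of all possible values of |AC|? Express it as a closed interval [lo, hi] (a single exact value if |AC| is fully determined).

|AC| = √(1618)  (≈ 40.2244)

|AB| ∈ {33}
|BC| ∈ {23}
|AC| ∈ {√(1618)}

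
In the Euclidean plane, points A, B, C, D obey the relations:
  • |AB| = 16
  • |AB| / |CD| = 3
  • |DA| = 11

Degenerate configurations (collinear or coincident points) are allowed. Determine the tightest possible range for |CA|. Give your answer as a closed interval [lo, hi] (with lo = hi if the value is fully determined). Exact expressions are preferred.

|CA| ∈ [17/3, 49/3]  (≈ [5.6667, 16.3333])

|AB| ∈ {16}
|AD| ∈ {11}
|CD| ∈ {16/3}
|BD| ∈ [5, 27]
|AC| ∈ [17/3, 49/3]
|BC| ∈ [0, 97/3]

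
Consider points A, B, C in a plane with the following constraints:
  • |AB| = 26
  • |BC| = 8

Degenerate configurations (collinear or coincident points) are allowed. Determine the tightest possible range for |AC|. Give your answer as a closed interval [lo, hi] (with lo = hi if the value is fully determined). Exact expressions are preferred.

|AC| ∈ [18, 34]  (≈ [18.0000, 34.0000])

|AB| ∈ {26}
|BC| ∈ {8}
|AC| ∈ [18, 34]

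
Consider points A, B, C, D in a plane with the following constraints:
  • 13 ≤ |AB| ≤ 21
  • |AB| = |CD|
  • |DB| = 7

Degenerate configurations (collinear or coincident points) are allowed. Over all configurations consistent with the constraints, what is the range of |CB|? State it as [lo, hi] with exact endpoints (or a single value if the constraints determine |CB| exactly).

|AB| ∈ [13, 21]
|BD| ∈ {7}
|CD| ∈ [13, 21]
|AD| ∈ [6, 28]
|BC| ∈ [6, 28]
|AC| ∈ [0, 49]

|CB| ∈ [6, 28]  (≈ [6.0000, 28.0000])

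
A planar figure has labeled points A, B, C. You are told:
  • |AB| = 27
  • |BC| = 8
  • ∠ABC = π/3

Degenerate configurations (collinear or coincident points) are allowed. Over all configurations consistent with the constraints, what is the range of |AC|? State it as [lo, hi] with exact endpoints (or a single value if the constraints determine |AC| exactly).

|AB| ∈ {27}
|BC| ∈ {8}
|AC| ∈ {√(577)}

|AC| = √(577)  (≈ 24.0208)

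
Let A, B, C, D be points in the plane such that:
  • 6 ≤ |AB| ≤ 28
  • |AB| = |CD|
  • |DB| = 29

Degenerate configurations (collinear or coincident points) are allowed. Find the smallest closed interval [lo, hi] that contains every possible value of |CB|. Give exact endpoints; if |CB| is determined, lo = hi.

|AB| ∈ [6, 28]
|BD| ∈ {29}
|CD| ∈ [6, 28]
|AD| ∈ [1, 57]
|BC| ∈ [1, 57]
|AC| ∈ [0, 85]

|CB| ∈ [1, 57]  (≈ [1.0000, 57.0000])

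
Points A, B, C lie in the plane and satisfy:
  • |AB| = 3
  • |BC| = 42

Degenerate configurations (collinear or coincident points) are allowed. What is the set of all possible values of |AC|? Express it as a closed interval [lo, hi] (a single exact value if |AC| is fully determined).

|AB| ∈ {3}
|BC| ∈ {42}
|AC| ∈ [39, 45]

|AC| ∈ [39, 45]  (≈ [39.0000, 45.0000])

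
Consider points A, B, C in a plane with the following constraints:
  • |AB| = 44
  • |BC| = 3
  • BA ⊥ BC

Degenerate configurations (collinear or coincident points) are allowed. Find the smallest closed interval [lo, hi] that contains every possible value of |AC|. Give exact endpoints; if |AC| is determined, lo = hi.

|AC| = √(1945)  (≈ 44.1022)

|AB| ∈ {44}
|BC| ∈ {3}
|AC| ∈ {√(1945)}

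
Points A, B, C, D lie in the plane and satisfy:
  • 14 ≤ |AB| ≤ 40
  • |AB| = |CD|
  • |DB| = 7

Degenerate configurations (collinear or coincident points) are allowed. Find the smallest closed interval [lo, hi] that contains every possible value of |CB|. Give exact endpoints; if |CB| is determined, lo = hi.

|AB| ∈ [14, 40]
|BD| ∈ {7}
|CD| ∈ [14, 40]
|AD| ∈ [7, 47]
|BC| ∈ [7, 47]
|AC| ∈ [0, 87]

|CB| ∈ [7, 47]  (≈ [7.0000, 47.0000])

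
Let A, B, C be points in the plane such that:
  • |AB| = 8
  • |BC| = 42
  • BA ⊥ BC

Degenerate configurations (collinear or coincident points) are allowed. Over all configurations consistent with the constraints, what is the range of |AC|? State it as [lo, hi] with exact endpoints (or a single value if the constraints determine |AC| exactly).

|AB| ∈ {8}
|BC| ∈ {42}
|AC| ∈ {2·√(457)}

|AC| = 2·√(457)  (≈ 42.7551)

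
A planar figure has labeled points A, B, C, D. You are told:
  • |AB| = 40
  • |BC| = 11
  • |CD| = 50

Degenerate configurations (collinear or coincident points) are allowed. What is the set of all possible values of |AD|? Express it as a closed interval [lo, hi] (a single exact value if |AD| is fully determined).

|AB| ∈ {40}
|BC| ∈ {11}
|CD| ∈ {50}
|AC| ∈ [29, 51]
|BD| ∈ [39, 61]
|AD| ∈ [0, 101]

|AD| ∈ [0, 101]  (≈ [0.0000, 101.0000])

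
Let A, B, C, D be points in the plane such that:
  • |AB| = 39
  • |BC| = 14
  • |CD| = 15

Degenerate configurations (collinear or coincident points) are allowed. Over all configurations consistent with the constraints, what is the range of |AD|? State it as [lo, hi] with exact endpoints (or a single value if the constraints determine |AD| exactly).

|AB| ∈ {39}
|BC| ∈ {14}
|CD| ∈ {15}
|AC| ∈ [25, 53]
|BD| ∈ [1, 29]
|AD| ∈ [10, 68]

|AD| ∈ [10, 68]  (≈ [10.0000, 68.0000])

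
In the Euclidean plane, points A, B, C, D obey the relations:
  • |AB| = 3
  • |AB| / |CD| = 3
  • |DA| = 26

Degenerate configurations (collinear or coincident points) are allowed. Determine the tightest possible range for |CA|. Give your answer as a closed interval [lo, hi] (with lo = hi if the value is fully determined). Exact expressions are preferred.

|CA| ∈ [25, 27]  (≈ [25.0000, 27.0000])

|AB| ∈ {3}
|AD| ∈ {26}
|CD| ∈ {1}
|BD| ∈ [23, 29]
|AC| ∈ [25, 27]
|BC| ∈ [22, 30]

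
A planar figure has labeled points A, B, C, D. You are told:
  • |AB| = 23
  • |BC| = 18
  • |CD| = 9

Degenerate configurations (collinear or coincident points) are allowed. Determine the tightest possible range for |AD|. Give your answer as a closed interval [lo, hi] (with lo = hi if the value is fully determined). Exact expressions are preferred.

|AD| ∈ [0, 50]  (≈ [0.0000, 50.0000])

|AB| ∈ {23}
|BC| ∈ {18}
|CD| ∈ {9}
|AC| ∈ [5, 41]
|BD| ∈ [9, 27]
|AD| ∈ [0, 50]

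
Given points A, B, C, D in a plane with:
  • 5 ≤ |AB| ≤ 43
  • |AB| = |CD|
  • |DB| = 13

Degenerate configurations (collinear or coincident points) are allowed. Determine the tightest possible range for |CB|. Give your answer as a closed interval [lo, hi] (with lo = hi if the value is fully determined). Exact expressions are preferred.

|AB| ∈ [5, 43]
|BD| ∈ {13}
|CD| ∈ [5, 43]
|AD| ∈ [0, 56]
|BC| ∈ [0, 56]
|AC| ∈ [0, 99]

|CB| ∈ [0, 56]  (≈ [0.0000, 56.0000])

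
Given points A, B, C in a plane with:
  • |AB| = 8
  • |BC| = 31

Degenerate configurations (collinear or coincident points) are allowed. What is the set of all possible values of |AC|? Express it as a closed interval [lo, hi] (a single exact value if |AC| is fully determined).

|AC| ∈ [23, 39]  (≈ [23.0000, 39.0000])

|AB| ∈ {8}
|BC| ∈ {31}
|AC| ∈ [23, 39]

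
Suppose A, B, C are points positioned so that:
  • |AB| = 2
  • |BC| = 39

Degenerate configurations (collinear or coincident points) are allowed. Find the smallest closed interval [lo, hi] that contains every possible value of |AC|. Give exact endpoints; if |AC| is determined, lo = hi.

|AC| ∈ [37, 41]  (≈ [37.0000, 41.0000])

|AB| ∈ {2}
|BC| ∈ {39}
|AC| ∈ [37, 41]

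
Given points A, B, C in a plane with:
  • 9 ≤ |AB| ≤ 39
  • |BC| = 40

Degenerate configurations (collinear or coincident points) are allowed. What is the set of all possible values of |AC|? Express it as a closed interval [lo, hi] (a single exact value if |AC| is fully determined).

|AC| ∈ [1, 79]  (≈ [1.0000, 79.0000])

|AB| ∈ [9, 39]
|BC| ∈ {40}
|AC| ∈ [1, 79]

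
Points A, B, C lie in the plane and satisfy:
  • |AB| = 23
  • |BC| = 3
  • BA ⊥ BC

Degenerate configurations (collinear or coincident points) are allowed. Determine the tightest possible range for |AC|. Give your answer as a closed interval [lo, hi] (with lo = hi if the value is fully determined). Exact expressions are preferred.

|AC| = √(538)  (≈ 23.1948)

|AB| ∈ {23}
|BC| ∈ {3}
|AC| ∈ {√(538)}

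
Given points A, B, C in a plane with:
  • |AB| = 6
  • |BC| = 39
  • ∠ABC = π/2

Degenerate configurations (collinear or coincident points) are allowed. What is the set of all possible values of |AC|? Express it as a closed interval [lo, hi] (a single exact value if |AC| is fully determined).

|AC| = 3·√(173)  (≈ 39.4588)

|AB| ∈ {6}
|BC| ∈ {39}
|AC| ∈ {3·√(173)}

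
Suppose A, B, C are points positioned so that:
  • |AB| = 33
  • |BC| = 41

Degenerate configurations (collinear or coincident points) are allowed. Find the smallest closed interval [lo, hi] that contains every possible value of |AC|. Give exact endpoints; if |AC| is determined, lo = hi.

|AC| ∈ [8, 74]  (≈ [8.0000, 74.0000])

|AB| ∈ {33}
|BC| ∈ {41}
|AC| ∈ [8, 74]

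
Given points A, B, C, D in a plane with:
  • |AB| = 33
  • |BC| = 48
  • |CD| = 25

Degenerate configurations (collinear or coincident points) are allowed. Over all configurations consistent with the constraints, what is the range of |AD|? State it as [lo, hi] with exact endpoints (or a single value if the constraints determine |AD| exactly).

|AB| ∈ {33}
|BC| ∈ {48}
|CD| ∈ {25}
|AC| ∈ [15, 81]
|BD| ∈ [23, 73]
|AD| ∈ [0, 106]

|AD| ∈ [0, 106]  (≈ [0.0000, 106.0000])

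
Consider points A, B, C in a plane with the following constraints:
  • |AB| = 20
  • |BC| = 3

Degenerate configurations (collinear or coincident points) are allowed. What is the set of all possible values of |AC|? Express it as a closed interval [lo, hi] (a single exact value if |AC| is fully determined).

|AC| ∈ [17, 23]  (≈ [17.0000, 23.0000])

|AB| ∈ {20}
|BC| ∈ {3}
|AC| ∈ [17, 23]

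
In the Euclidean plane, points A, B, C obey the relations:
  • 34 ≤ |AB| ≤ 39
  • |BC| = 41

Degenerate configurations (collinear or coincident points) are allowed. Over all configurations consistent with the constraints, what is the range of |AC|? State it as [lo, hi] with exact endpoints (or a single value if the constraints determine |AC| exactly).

|AB| ∈ [34, 39]
|BC| ∈ {41}
|AC| ∈ [2, 80]

|AC| ∈ [2, 80]  (≈ [2.0000, 80.0000])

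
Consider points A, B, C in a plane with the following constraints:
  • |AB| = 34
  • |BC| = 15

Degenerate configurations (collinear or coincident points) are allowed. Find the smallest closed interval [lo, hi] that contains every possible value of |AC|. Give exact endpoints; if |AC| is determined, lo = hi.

|AC| ∈ [19, 49]  (≈ [19.0000, 49.0000])

|AB| ∈ {34}
|BC| ∈ {15}
|AC| ∈ [19, 49]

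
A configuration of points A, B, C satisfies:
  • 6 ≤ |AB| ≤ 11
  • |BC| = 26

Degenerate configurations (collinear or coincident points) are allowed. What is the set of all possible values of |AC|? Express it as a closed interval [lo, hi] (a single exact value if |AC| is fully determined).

|AC| ∈ [15, 37]  (≈ [15.0000, 37.0000])

|AB| ∈ [6, 11]
|BC| ∈ {26}
|AC| ∈ [15, 37]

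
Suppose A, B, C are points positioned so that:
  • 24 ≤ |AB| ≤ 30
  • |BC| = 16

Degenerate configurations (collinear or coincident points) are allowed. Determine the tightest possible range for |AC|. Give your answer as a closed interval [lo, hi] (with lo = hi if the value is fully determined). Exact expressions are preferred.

|AB| ∈ [24, 30]
|BC| ∈ {16}
|AC| ∈ [8, 46]

|AC| ∈ [8, 46]  (≈ [8.0000, 46.0000])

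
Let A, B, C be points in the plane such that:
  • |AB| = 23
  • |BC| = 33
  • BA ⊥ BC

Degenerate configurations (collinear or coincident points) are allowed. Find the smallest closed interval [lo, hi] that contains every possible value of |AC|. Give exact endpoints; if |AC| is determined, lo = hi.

|AC| = √(1618)  (≈ 40.2244)

|AB| ∈ {23}
|BC| ∈ {33}
|AC| ∈ {√(1618)}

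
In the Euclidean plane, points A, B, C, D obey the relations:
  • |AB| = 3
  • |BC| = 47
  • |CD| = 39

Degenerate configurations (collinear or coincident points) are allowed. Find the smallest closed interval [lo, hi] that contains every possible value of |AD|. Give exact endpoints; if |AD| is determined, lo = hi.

|AB| ∈ {3}
|BC| ∈ {47}
|CD| ∈ {39}
|AC| ∈ [44, 50]
|BD| ∈ [8, 86]
|AD| ∈ [5, 89]

|AD| ∈ [5, 89]  (≈ [5.0000, 89.0000])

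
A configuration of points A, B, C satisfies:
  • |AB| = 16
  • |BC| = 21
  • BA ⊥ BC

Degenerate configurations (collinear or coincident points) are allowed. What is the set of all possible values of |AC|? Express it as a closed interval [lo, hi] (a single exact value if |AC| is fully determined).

|AC| = √(697)  (≈ 26.4008)

|AB| ∈ {16}
|BC| ∈ {21}
|AC| ∈ {√(697)}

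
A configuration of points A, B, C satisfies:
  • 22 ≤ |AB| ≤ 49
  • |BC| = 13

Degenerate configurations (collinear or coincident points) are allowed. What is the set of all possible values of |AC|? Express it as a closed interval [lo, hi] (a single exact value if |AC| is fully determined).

|AB| ∈ [22, 49]
|BC| ∈ {13}
|AC| ∈ [9, 62]

|AC| ∈ [9, 62]  (≈ [9.0000, 62.0000])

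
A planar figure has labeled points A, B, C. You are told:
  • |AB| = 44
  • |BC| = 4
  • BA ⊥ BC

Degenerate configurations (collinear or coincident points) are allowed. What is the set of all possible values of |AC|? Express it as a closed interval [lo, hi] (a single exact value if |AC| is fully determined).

|AC| = 4·√(122)  (≈ 44.1814)

|AB| ∈ {44}
|BC| ∈ {4}
|AC| ∈ {4·√(122)}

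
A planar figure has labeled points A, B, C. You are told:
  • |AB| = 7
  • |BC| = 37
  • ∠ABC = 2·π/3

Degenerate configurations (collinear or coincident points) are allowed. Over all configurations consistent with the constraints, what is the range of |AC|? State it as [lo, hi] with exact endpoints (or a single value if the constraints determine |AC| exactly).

|AB| ∈ {7}
|BC| ∈ {37}
|AC| ∈ {√(1677)}

|AC| = √(1677)  (≈ 40.9512)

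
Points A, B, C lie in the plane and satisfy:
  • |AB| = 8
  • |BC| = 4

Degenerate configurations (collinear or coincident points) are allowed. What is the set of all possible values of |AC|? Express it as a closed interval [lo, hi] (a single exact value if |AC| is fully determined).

|AC| ∈ [4, 12]  (≈ [4.0000, 12.0000])

|AB| ∈ {8}
|BC| ∈ {4}
|AC| ∈ [4, 12]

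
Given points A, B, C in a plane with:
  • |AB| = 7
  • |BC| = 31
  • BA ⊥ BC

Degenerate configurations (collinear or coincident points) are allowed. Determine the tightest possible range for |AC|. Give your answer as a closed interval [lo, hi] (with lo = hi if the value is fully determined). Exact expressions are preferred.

|AC| = √(1010)  (≈ 31.7805)

|AB| ∈ {7}
|BC| ∈ {31}
|AC| ∈ {√(1010)}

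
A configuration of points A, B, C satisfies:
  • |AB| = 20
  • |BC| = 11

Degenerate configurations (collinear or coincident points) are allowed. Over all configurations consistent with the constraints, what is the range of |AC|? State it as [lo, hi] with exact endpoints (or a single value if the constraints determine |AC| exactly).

|AC| ∈ [9, 31]  (≈ [9.0000, 31.0000])

|AB| ∈ {20}
|BC| ∈ {11}
|AC| ∈ [9, 31]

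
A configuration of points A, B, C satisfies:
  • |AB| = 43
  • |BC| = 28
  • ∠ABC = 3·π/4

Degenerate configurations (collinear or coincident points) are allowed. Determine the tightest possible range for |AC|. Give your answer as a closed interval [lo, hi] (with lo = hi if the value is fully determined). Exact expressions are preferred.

|AB| ∈ {43}
|BC| ∈ {28}
|AC| ∈ {√(1204·√(2) + 2633)}

|AC| = √(1204·√(2) + 2633)  (≈ 65.8461)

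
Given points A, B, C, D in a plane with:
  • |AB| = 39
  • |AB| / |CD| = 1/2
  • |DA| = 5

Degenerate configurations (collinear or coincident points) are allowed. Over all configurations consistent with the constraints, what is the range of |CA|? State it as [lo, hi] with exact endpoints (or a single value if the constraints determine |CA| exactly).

|CA| ∈ [73, 83]  (≈ [73.0000, 83.0000])

|AB| ∈ {39}
|AD| ∈ {5}
|CD| ∈ {78}
|BD| ∈ [34, 44]
|AC| ∈ [73, 83]
|BC| ∈ [34, 122]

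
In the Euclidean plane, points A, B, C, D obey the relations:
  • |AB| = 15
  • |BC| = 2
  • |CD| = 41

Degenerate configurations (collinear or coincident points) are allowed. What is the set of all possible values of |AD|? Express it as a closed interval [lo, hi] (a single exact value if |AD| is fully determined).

|AB| ∈ {15}
|BC| ∈ {2}
|CD| ∈ {41}
|AC| ∈ [13, 17]
|BD| ∈ [39, 43]
|AD| ∈ [24, 58]

|AD| ∈ [24, 58]  (≈ [24.0000, 58.0000])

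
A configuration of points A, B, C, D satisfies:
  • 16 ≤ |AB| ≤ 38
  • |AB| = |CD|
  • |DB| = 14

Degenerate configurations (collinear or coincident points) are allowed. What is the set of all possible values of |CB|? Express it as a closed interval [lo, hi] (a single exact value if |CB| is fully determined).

|CB| ∈ [2, 52]  (≈ [2.0000, 52.0000])

|AB| ∈ [16, 38]
|BD| ∈ {14}
|CD| ∈ [16, 38]
|AD| ∈ [2, 52]
|BC| ∈ [2, 52]
|AC| ∈ [0, 90]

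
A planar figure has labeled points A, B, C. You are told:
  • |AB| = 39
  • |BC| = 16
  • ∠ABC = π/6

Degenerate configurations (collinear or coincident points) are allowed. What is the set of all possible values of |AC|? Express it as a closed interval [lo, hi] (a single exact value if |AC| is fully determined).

|AB| ∈ {39}
|BC| ∈ {16}
|AC| ∈ {√(1777 - 624·√(3))}

|AC| = √(1777 - 624·√(3))  (≈ 26.3856)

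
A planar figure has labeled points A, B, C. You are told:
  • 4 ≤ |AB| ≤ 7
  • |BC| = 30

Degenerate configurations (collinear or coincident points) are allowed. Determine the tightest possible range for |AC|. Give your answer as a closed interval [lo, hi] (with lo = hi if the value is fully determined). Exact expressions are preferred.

|AC| ∈ [23, 37]  (≈ [23.0000, 37.0000])

|AB| ∈ [4, 7]
|BC| ∈ {30}
|AC| ∈ [23, 37]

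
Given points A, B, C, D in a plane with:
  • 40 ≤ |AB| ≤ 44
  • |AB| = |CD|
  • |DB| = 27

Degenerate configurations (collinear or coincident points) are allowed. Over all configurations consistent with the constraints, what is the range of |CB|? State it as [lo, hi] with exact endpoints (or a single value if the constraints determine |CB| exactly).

|AB| ∈ [40, 44]
|BD| ∈ {27}
|CD| ∈ [40, 44]
|AD| ∈ [13, 71]
|BC| ∈ [13, 71]
|AC| ∈ [0, 115]

|CB| ∈ [13, 71]  (≈ [13.0000, 71.0000])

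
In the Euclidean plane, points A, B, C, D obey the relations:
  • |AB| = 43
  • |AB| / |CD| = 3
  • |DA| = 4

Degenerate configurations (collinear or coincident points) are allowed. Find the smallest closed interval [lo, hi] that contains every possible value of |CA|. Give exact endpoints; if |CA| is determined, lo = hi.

|CA| ∈ [31/3, 55/3]  (≈ [10.3333, 18.3333])

|AB| ∈ {43}
|AD| ∈ {4}
|CD| ∈ {43/3}
|BD| ∈ [39, 47]
|AC| ∈ [31/3, 55/3]
|BC| ∈ [74/3, 184/3]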